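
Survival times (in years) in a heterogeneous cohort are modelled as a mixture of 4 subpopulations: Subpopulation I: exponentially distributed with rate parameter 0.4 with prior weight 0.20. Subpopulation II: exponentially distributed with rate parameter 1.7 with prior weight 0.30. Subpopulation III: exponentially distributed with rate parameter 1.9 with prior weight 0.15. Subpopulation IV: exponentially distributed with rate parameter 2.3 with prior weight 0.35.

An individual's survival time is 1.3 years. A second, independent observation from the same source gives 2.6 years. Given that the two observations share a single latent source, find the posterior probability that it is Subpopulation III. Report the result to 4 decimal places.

0.0389

Apply Bayes' rule: the posterior for each component is proportional to its prior times its likelihood at x.
Since both observations come from the same component, the likelihood for component k is f_k(x₁)·f_k(x₂).
  p_I = [0.4·e^(−0.4·1.3) = 0.4·e^(−0.5200) = 0.237808] × [0.141382] = 0.0336218
  p_II = [1.7·e^(−1.7·1.3) = 1.7·e^(−2.2100) = 0.186491] × [0.0204582] = 0.00381527
  p_III = [1.9·e^(−1.9·1.3) = 1.9·e^(−2.4700) = 0.160711] × [0.0135937] = 0.00218467
  p_IV = [2.3·e^(−2.3·1.3) = 2.3·e^(−2.9900) = 0.115661] × [0.0058163] = 0.00067272
Weight by the priors:
  P(Z=I)·p_I = 0.20 × 0.0336218 = 0.00672435
  P(Z=II)·p_II = 0.30 × 0.00381527 = 0.00114458
  P(Z=III)·p_III = 0.15 × 0.00218467 = 0.0003277
  P(Z=IV)·p_IV = 0.35 × 0.00067272 = 0.000235452
Evidence: 0.00672435 + 0.00114458 + 0.0003277 + 0.000235452 = 0.00843209
P(Subpopulation III | x₁,x₂) = 0.0003277 / 0.00843209 ≈ 0.0389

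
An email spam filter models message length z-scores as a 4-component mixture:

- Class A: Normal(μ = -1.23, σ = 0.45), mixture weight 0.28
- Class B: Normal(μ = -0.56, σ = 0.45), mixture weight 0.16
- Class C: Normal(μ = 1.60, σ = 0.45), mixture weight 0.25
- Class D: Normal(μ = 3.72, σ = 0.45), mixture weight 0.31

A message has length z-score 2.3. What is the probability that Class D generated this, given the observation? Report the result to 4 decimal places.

P(component k | x) = π_k·f_k(x) / marginal(x), where marginal(x) = Σ_j π_j·f_j(x).
Evaluate each component's likelihood at the observed value:
  L_A = 3.85013e-14
  L_B = 1.50124e-09
  L_C = 0.264396
  L_D = 0.00610165
Multiply by the mixture weights:
  π_A·L_A = 0.28 × 3.85013e-14 = 1.07804e-14
  π_B·L_B = 0.16 × 1.50124e-09 = 2.40198e-10
  π_C·L_C = 0.25 × 0.264396 = 0.066099
  π_D·L_D = 0.31 × 0.00610165 = 0.00189151
Marginal: 1.07804e-14 + 2.40198e-10 + 0.066099 + 0.00189151 = 0.0679905
So the posterior for Class D is 0.00189151 / 0.0679905 ≈ 0.0278.

0.0278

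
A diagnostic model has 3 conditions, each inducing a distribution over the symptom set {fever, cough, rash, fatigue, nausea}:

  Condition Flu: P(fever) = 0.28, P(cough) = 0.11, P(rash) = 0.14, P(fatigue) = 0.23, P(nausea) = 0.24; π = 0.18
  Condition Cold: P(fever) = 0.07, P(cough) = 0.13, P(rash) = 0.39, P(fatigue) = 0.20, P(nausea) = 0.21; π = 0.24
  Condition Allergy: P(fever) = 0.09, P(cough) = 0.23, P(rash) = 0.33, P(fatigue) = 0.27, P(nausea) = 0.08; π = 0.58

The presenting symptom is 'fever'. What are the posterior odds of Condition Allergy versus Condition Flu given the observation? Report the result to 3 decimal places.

1.036

Since P(k|x) ∝ w_k f_k(x), the posterior odds are w_i f_i(x) / (w_j f_j(x)).
Categorical probabilities:
  p_Flu = P(fever | comp) = 0.28
  p_Cold = P(fever | comp) = 0.07
  p_Allergy = P(fever | comp) = 0.09
Posterior odds = (w_Allergy·p_Allergy) / (w_Flu·p_Flu) = (0.58·0.09) / (0.18·0.28) = 0.0522 / 0.0504 ≈ 1.036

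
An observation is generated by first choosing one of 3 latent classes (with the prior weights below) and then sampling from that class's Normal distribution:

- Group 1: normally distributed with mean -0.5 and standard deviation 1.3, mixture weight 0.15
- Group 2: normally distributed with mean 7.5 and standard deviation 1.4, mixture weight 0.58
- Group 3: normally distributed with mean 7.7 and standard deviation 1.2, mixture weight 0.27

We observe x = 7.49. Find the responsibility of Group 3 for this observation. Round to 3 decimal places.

0.348

The responsibility of component k is π_k f_k(x) divided by Σ_j π_j f_j(x).
Component likelihoods at x = 7.49:
  f_1 = (1/(1.3·√(2π)))·exp(−(7.49−-0.5)²/(2·1.3²)) = 0.306879·exp(-18.88760) = 1.92391e-09
  f_2 = (1/(1.4·√(2π)))·exp(−(7.49−7.5)²/(2·1.4²)) = 0.284959·exp(-0.00003) = 0.284952
  f_3 = (1/(1.2·√(2π)))·exp(−(7.49−7.7)²/(2·1.2²)) = 0.332452·exp(-0.01531) = 0.3274
Prior × likelihood for each component:
  π_1·f_1 = 0.15 × 1.92391e-09 = 2.88586e-10
  π_2·f_2 = 0.58 × 0.284952 = 0.165272
  π_3·f_3 = 0.27 × 0.3274 = 0.088398
Sum: 2.88586e-10 + 0.165272 + 0.088398 = 0.25367
Responsibility of Group 3: 0.088398 / 0.25367 ≈ 0.348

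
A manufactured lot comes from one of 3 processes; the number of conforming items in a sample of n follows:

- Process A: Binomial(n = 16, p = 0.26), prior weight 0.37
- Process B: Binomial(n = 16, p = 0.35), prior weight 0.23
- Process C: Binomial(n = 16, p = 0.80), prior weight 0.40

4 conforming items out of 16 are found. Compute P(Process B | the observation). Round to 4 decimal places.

P(component k | x) = w_k·f_k(x) / marginal(x), where marginal(x) = Σ_j w_j·f_j(x).
Binomial probabilities:
  p_A = 0.224257
  p_B = 0.155347
  p_C = 3.05345e-06
Unnormalised posteriors:
  w_A·p_A = 0.37 × 0.224257 = 0.082975
  w_B·p_B = 0.23 × 0.155347 = 0.0357299
  w_C·p_C = 0.40 × 3.05345e-06 = 1.22138e-06
Normaliser: 0.082975 + 0.0357299 + 1.22138e-06 = 0.118706
Responsibility of Process B: 0.0357299 / 0.118706 ≈ 0.3010

0.3010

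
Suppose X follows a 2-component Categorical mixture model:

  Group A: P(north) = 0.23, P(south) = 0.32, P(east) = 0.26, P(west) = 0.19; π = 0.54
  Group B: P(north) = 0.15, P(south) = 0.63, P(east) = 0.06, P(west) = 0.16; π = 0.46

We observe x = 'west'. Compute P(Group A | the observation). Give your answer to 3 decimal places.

The responsibility of component k is P(Z=k) f_k(x) divided by Σ_j P(Z=j) f_j(x).
Categorical probabilities:
  p_A = 0.19
  p_B = 0.16
Multiply by the mixture weights:
  P(Z=A)·p_A = 0.54 × 0.19 = 0.1026
  P(Z=B)·p_B = 0.46 × 0.16 = 0.0736
Denominator: 0.1026 + 0.0736 = 0.1762
Responsibility of Group A: 0.1026 / 0.1762 ≈ 0.582

0.582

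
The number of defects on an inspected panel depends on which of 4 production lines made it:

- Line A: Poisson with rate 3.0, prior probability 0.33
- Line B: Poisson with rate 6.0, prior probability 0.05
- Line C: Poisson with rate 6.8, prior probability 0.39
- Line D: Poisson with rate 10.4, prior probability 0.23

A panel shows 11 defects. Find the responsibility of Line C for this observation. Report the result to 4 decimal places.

Apply Bayes' rule: the posterior for each component is proportional to its prior times its likelihood at x.
Evaluate each component's likelihood at the observed value:
  f_A = e^(−3.0)·3.0^11/11! = 0.00022095
  f_B = e^(−6.0)·6.0^11/11! = 0.022529
  f_C = e^(−6.8)·6.8^11/11! = 0.0401088
  f_D = e^(−10.4)·10.4^11/11! = 0.117368
Multiply by the mixture weights:
  w_A·f_A = 0.33 × 0.00022095 = 7.29136e-05
  w_B·f_B = 0.05 × 0.022529 = 0.00112645
  w_C·f_C = 0.39 × 0.0401088 = 0.0156424
  w_D·f_D = 0.23 × 0.117368 = 0.0269946
Denominator: 7.29136e-05 + 0.00112645 + 0.0156424 + 0.0269946 = 0.0438364
P(Line C | data) ≈ 0.3568

0.3568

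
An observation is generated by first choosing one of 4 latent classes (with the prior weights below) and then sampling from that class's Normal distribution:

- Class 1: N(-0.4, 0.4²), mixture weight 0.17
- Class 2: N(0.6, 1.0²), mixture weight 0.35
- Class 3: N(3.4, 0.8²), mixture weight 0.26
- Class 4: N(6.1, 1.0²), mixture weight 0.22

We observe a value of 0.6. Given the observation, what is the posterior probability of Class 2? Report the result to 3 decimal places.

By Bayes' theorem, P(k | x) = π_k f_k(x) / Σ_j π_j f_j(x).
Evaluate each component's likelihood at the observed value:
  L_1 = (1/(0.4·√(2π)))·exp(−(0.6−-0.4)²/(2·0.4²)) = 0.997356·exp(-3.12500) = 0.0438208
  L_2 = (1/(1.0·√(2π)))·exp(−(0.6−0.6)²/(2·1.0²)) = 0.398942·exp(-0.00000) = 0.398942
  L_3 = (1/(0.8·√(2π)))·exp(−(0.6−3.4)²/(2·0.8²)) = 0.498678·exp(-6.12500) = 0.00109085
  L_4 = (1/(1.0·√(2π)))·exp(−(0.6−6.1)²/(2·1.0²)) = 0.398942·exp(-15.12500) = 1.07698e-07
Weight by the priors:
  π_1·L_1 = 0.17 × 0.0438208 = 0.00744953
  π_2·L_2 = 0.35 × 0.398942 = 0.13963
  π_3·L_3 = 0.26 × 0.00109085 = 0.000283622
  π_4·L_4 = 0.22 × 1.07698e-07 = 2.36935e-08
Normaliser: 0.00744953 + 0.13963 + 0.000283622 + 2.36935e-08 = 0.147363
P(Class 2 | the observation) = 0.13963 / 0.147363 ≈ 0.948

0.948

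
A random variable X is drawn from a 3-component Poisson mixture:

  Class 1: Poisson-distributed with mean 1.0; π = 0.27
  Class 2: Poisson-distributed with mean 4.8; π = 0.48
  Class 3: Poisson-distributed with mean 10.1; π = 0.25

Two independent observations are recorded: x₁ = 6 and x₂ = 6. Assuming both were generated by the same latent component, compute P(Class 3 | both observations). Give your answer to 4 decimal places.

0.0890

The responsibility of component k is π_k f_k(x) divided by Σ_j π_j f_j(x).
Since both observations come from the same component, the likelihood for component k is f_k(x₁)·f_k(x₂).
  L_1 = [0.000510944] × [0.000510944] = 2.61063e-07
  L_2 = [0.139798] × [0.139798] = 0.0195435
  L_3 = [0.060565] × [0.060565] = 0.00366812
Weight by the priors:
  π_1·L_1 = 0.27 × 2.61063e-07 = 7.04871e-08
  π_2·L_2 = 0.48 × 0.0195435 = 0.00938089
  π_3·L_3 = 0.25 × 0.00366812 = 0.000917029
Denominator: 7.04871e-08 + 0.00938089 + 0.000917029 = 0.010298
P(Class 3 | data) = 0.000917029 / 0.010298 ≈ 0.0890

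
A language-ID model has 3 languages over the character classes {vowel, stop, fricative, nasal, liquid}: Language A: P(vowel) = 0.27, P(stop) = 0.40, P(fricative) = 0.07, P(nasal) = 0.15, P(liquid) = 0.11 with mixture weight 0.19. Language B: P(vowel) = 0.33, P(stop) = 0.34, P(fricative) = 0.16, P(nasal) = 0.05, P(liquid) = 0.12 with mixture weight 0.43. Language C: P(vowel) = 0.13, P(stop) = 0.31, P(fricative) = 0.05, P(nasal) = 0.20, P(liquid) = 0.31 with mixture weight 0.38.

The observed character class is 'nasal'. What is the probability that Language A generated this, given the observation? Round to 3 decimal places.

Apply Bayes' rule: the posterior for each component is proportional to its prior times its likelihood at x.
Categorical probabilities:
  f_A = 0.15
  f_B = 0.05
  f_C = 0.2
Prior × likelihood for each component:
  π_A·f_A = 0.19 × 0.15 = 0.0285
  π_B·f_B = 0.43 × 0.05 = 0.0215
  π_C·f_C = 0.38 × 0.2 = 0.076
Sum: 0.0285 + 0.0215 + 0.076 = 0.126
P(Language A | data) ≈ 0.226

0.226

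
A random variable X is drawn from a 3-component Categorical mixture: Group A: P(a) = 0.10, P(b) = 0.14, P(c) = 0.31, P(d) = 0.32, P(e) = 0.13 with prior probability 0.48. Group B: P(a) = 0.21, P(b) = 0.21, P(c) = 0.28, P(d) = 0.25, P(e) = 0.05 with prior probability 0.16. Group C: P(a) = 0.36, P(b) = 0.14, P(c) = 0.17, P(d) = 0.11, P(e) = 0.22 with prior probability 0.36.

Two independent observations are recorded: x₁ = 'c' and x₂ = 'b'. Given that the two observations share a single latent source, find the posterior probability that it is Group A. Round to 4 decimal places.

0.5368

By Bayes' theorem, P(k | x) = π_k f_k(x) / Σ_j π_j f_j(x).
Since both observations come from the same component, the likelihood for component k is f_k(x₁)·f_k(x₂).
  L_A = [0.31] × [0.14] = 0.0434
  L_B = [0.28] × [0.21] = 0.0588
  L_C = [0.17] × [0.14] = 0.0238
Prior × likelihood for each component:
  π_A·L_A = 0.48 × 0.0434 = 0.020832
  π_B·L_B = 0.16 × 0.0588 = 0.009408
  π_C·L_C = 0.36 × 0.0238 = 0.008568
Normaliser: 0.020832 + 0.009408 + 0.008568 = 0.038808
P(Group A | x₁,x₂) ≈ 0.5368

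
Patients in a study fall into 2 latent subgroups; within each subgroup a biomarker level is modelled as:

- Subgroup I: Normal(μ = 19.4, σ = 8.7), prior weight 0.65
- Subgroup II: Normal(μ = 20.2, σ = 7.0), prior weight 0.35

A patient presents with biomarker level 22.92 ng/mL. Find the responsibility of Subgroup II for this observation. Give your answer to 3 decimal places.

0.402

Posterior ∝ prior × likelihood, so P(k | x) ∝ P(Z=k) f_k(x); normalise over all components.
Normal densities:
  L_I = (1/(8.7·√(2π)))·exp(−(22.92−19.4)²/(2·8.7²)) = 0.045855·exp(-0.08185) = 0.0422517
  L_II = (1/(7.0·√(2π)))·exp(−(22.92−20.2)²/(2·7.0²)) = 0.056992·exp(-0.07549) = 0.0528476
Weight by the priors:
  P(Z=I)·L_I = 0.65 × 0.0422517 = 0.0274636
  P(Z=II)·L_II = 0.35 × 0.0528476 = 0.0184967
Normaliser: 0.0274636 + 0.0184967 = 0.0459603
Responsibility of Subgroup II: 0.0184967 / 0.0459603 ≈ 0.402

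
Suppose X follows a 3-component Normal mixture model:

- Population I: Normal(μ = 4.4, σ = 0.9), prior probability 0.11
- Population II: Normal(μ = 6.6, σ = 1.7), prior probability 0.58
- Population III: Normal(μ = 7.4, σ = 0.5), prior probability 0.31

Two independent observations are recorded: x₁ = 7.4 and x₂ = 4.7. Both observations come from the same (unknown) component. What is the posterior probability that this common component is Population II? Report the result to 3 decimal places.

0.995

The responsibility of component k is w_k f_k(x) divided by Σ_j w_j f_j(x).
Since both observations come from the same component, the likelihood for component k is f_k(x₁)·f_k(x₂).
  f_I = [(1/(0.9·√(2π)))·exp(−(7.4−4.4)²/(2·0.9²)) = 0.443269·exp(-5.55556) = 0.00171364] × [0.419315] = 0.000718556
  f_II = [(1/(1.7·√(2π)))·exp(−(7.4−6.6)²/(2·1.7²)) = 0.234672·exp(-0.11073) = 0.210074] × [0.125665] = 0.026399
  f_III = [(1/(0.5·√(2π)))·exp(−(7.4−7.4)²/(2·0.5²)) = 0.797885·exp(-0.00000) = 0.797885] × [3.71472e-07] = 2.96392e-07
Weight by the priors:
  w_I·f_I = 0.11 × 0.000718556 = 7.90411e-05
  w_II·f_II = 0.58 × 0.026399 = 0.0153114
  w_III·f_III = 0.31 × 2.96392e-07 = 9.18815e-08
Marginal: 7.90411e-05 + 0.0153114 + 9.18815e-08 = 0.0153906
Responsibility of Population II: 0.0153114 / 0.0153906 ≈ 0.995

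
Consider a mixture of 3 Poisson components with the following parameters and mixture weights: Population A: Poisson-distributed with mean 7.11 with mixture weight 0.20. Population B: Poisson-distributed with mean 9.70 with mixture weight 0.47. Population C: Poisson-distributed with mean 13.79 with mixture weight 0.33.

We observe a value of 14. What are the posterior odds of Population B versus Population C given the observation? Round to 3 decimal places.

Only the two components matter; the odds are (π_i f_i(x)) / (π_j f_j(x)).
Evaluate each component's likelihood at the observed value:
  L_A = e^(−7.11)·7.11^14/14! = 0.00790555
  L_B = e^(−9.70)·9.70^14/14! = 0.0458923
  L_C = e^(−13.79)·13.79^14/14! = 0.105821
0.0215694 / 0.0349208 ≈ 0.618

0.618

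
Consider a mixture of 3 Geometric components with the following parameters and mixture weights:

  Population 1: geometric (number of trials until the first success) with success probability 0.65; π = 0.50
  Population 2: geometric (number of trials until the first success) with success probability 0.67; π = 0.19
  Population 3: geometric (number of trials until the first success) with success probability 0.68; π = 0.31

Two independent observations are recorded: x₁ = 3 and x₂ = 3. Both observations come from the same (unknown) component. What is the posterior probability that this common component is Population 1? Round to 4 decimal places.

P(component k | x) = π_k·f_k(x) / marginal(x), where marginal(x) = Σ_j π_j·f_j(x).
Since both observations come from the same component, the likelihood for component k is f_k(x₁)·f_k(x₂).
  L_1 = [0.079625] × [0.079625] = 0.00634014
  L_2 = [0.072963] × [0.072963] = 0.0053236
  L_3 = [0.069632] × [0.069632] = 0.00484862
Multiply by the mixture weights:
  π_1·L_1 = 0.50 × 0.00634014 = 0.00317007
  π_2·L_2 = 0.19 × 0.0053236 = 0.00101148
  π_3·L_3 = 0.31 × 0.00484862 = 0.00150307
Marginal: 0.00317007 + 0.00101148 + 0.00150307 = 0.00568462
So the posterior for Population 1 is 0.00317007 / 0.00568462 ≈ 0.5577.

0.5577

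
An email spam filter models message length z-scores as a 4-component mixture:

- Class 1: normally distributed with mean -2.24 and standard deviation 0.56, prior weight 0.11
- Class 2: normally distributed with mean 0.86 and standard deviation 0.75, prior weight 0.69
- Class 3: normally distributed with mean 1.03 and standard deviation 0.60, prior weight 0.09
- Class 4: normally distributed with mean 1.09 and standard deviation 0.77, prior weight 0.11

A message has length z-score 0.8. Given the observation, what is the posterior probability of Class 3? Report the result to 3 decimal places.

P(component k | x) = P(Z=k)·f_k(x) / marginal(x), where marginal(x) = Σ_j P(Z=j)·f_j(x).
Component likelihoods at x = 0.8:
  L_1 = (1/(0.56·√(2π)))·exp(−(0.8−-2.24)²/(2·0.56²)) = 0.712397·exp(-14.73469) = 2.84136e-07
  L_2 = (1/(0.75·√(2π)))·exp(−(0.8−0.86)²/(2·0.75²)) = 0.531923·exp(-0.00320) = 0.530224
  L_3 = (1/(0.60·√(2π)))·exp(−(0.8−1.03)²/(2·0.60²)) = 0.664904·exp(-0.07347) = 0.617803
  L_4 = (1/(0.77·√(2π)))·exp(−(0.8−1.09)²/(2·0.77²)) = 0.518107·exp(-0.07092) = 0.482634
Prior × likelihood for each component:
  P(Z=1)·L_1 = 0.11 × 2.84136e-07 = 3.12549e-08
  P(Z=2)·L_2 = 0.69 × 0.530224 = 0.365854
  P(Z=3)·L_3 = 0.09 × 0.617803 = 0.0556023
  P(Z=4)·L_4 = 0.11 × 0.482634 = 0.0530898
Marginal: 3.12549e-08 + 0.365854 + 0.0556023 + 0.0530898 = 0.474546
So the posterior for Class 3 is 0.0556023 / 0.474546 ≈ 0.117.

0.117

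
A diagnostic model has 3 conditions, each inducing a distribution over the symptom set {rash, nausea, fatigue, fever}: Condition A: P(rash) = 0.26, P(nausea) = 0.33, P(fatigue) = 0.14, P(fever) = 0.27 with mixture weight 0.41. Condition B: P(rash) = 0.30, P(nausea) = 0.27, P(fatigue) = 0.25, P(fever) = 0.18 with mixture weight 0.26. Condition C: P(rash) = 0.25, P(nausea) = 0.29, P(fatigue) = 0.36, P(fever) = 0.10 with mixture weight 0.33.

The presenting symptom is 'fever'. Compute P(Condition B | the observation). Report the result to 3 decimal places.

0.246

The responsibility of component k is w_k f_k(x) divided by Σ_j w_j f_j(x).
Categorical probabilities:
  p_A = P(fever | comp) = 0.27
  p_B = P(fever | comp) = 0.18
  p_C = P(fever | comp) = 0.10
Multiply by the mixture weights:
  w_A·p_A = 0.41 × 0.27 = 0.1107
  w_B·p_B = 0.26 × 0.18 = 0.0468
  w_C·p_C = 0.33 × 0.1 = 0.033
Evidence: 0.1107 + 0.0468 + 0.033 = 0.1905
P(Condition B | data) ≈ 0.246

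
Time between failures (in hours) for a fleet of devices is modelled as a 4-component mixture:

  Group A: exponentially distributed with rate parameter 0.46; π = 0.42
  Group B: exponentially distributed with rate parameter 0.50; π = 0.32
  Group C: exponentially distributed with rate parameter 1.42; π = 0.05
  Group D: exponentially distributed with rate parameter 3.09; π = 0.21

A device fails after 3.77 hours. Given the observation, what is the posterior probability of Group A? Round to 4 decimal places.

0.5806

The responsibility of component k is w_k f_k(x) divided by Σ_j w_j f_j(x).
Evaluate each component's likelihood at the observed value:
  p_A = 0.46·e^(−0.46·3.77) = 0.46·e^(−1.7342) = 0.081209
  p_B = 0.50·e^(−0.50·3.77) = 0.50·e^(−1.8850) = 0.0759145
  p_C = 1.42·e^(−1.42·3.77) = 1.42·e^(−5.3534) = 0.00671949
  p_D = 3.09·e^(−3.09·3.77) = 3.09·e^(−11.6493) = 2.69607e-05
Multiply by the mixture weights:
  w_A·p_A = 0.42 × 0.081209 = 0.0341078
  w_B·p_B = 0.32 × 0.0759145 = 0.0242926
  w_C·p_C = 0.05 × 0.00671949 = 0.000335974
  w_D·p_D = 0.21 × 2.69607e-05 = 5.66175e-06
Evidence: 0.0341078 + 0.0242926 + 0.000335974 + 5.66175e-06 = 0.0587421
Responsibility of Group A: 0.0341078 / 0.0587421 ≈ 0.5806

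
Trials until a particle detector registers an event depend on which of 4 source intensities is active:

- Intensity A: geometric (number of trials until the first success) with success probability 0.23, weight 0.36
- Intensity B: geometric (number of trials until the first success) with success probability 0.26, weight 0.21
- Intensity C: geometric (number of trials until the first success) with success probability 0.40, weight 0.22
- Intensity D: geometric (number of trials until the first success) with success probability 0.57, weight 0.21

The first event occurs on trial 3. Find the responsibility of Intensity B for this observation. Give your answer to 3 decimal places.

0.225

Apply Bayes' rule: the posterior for each component is proportional to its prior times its likelihood at x.
Geometric probabilities:
  p_A = 0.136367
  p_B = 0.142376
  p_C = 0.144
  p_D = 0.105393
Multiply by the mixture weights:
  w_A·p_A = 0.36 × 0.136367 = 0.0490921
  w_B·p_B = 0.21 × 0.142376 = 0.029899
  w_C·p_C = 0.22 × 0.144 = 0.03168
  w_D·p_D = 0.21 × 0.105393 = 0.0221325
Evidence: 0.0490921 + 0.029899 + 0.03168 + 0.0221325 = 0.132804
P(Intensity B | 3) ≈ 0.225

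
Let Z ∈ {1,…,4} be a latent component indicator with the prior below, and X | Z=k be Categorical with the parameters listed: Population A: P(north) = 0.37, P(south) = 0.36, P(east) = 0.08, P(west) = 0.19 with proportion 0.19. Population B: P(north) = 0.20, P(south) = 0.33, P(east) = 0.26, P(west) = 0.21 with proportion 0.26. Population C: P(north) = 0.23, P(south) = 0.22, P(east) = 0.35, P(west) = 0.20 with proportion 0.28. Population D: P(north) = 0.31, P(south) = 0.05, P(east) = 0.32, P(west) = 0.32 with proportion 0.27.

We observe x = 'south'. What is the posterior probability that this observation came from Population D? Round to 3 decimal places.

0.059

P(component k | x) = P(Z=k)·f_k(x) / marginal(x), where marginal(x) = Σ_j P(Z=j)·f_j(x).
Categorical probabilities:
  p_A = 0.36
  p_B = 0.33
  p_C = 0.22
  p_D = 0.05
Prior × likelihood for each component:
  P(Z=A)·p_A = 0.19 × 0.36 = 0.0684
  P(Z=B)·p_B = 0.26 × 0.33 = 0.0858
  P(Z=C)·p_C = 0.28 × 0.22 = 0.0616
  P(Z=D)·p_D = 0.27 × 0.05 = 0.0135
Evidence: 0.0684 + 0.0858 + 0.0616 + 0.0135 = 0.2293
Responsibility of Population D: 0.0135 / 0.2293 ≈ 0.059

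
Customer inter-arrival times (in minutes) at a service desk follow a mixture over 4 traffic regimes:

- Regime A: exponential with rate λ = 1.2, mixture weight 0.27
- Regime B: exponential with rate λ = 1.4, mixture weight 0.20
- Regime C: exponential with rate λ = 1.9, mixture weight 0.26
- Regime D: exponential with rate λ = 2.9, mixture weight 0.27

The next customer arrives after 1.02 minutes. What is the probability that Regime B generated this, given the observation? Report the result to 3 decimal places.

P(component k | x) = w_k·f_k(x) / marginal(x), where marginal(x) = Σ_j w_j·f_j(x).
Exponential densities:
  p_A = 0.352862
  p_B = 0.335703
  p_C = 0.273584
  p_D = 0.150576
Multiply by the mixture weights:
  w_A·p_A = 0.27 × 0.352862 = 0.0952727
  w_B·p_B = 0.20 × 0.335703 = 0.0671406
  w_C·p_C = 0.26 × 0.273584 = 0.0711319
  w_D·p_D = 0.27 × 0.150576 = 0.0406554
Sum: 0.0952727 + 0.0671406 + 0.0711319 + 0.0406554 = 0.274201
So the posterior for Regime B is 0.0671406 / 0.274201 ≈ 0.245.

0.245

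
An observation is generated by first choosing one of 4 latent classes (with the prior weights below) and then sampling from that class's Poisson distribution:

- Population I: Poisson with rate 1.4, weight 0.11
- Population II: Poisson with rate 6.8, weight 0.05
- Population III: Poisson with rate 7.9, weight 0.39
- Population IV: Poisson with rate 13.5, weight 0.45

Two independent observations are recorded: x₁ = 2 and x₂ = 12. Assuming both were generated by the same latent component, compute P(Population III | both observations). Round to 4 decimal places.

The responsibility of component k is π_k f_k(x) divided by Σ_j π_j f_j(x).
Since both observations come from the same component, the likelihood for component k is f_k(x₁)·f_k(x₂).
  p_I = [0.241665] × [2.91868e-08] = 7.05344e-09
  p_II = [0.0257505] × [0.0227283] = 0.000585265
  p_III = [0.0115691] × [0.0457364] = 0.000529126
  p_IV = [0.000124929] × [0.10488] = 1.31025e-05
Multiply by the mixture weights:
  π_I·p_I = 0.11 × 7.05344e-09 = 7.75878e-10
  π_II·p_II = 0.05 × 0.000585265 = 2.92633e-05
  π_III·p_III = 0.39 × 0.000529126 = 0.000206359
  π_IV·p_IV = 0.45 × 1.31025e-05 = 5.89613e-06
Marginal: 7.75878e-10 + 2.92633e-05 + 0.000206359 + 5.89613e-06 = 0.00024152
Responsibility of Population III: 0.000206359 / 0.00024152 ≈ 0.8544

0.8544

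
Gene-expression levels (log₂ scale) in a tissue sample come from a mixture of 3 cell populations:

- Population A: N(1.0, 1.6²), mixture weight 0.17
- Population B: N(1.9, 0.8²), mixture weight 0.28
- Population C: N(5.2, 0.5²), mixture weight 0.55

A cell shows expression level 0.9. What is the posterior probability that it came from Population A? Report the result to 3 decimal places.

The responsibility of component k is P(Z=k) f_k(x) divided by Σ_j P(Z=j) f_j(x).
Normal densities:
  p_A = 0.248852
  p_B = 0.228311
  p_C = 6.94593e-17
Prior × likelihood for each component:
  P(Z=A)·p_A = 0.17 × 0.248852 = 0.0423049
  P(Z=B)·p_B = 0.28 × 0.228311 = 0.0639272
  P(Z=C)·p_C = 0.55 × 6.94593e-17 = 3.82026e-17
Evidence: 0.0423049 + 0.0639272 + 3.82026e-17 = 0.106232
So the posterior for Population A is 0.0423049 / 0.106232 ≈ 0.398.

0.398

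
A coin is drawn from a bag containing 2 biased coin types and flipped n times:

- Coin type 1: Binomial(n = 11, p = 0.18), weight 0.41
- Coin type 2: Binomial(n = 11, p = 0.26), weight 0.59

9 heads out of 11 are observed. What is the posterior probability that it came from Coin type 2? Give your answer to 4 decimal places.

0.9698

Apply Bayes' rule: the posterior for each component is proportional to its prior times its likelihood at x.
Evaluate each component's likelihood at the observed value:
  L_1 = 7.33572e-06
  L_2 = 0.000163526
Multiply by the mixture weights:
  π_1·L_1 = 0.41 × 7.33572e-06 = 3.00765e-06
  π_2·L_2 = 0.59 × 0.000163526 = 9.64802e-05
Marginal: 3.00765e-06 + 9.64802e-05 = 9.94879e-05
P(Coin type 2 | the observation) ≈ 0.9698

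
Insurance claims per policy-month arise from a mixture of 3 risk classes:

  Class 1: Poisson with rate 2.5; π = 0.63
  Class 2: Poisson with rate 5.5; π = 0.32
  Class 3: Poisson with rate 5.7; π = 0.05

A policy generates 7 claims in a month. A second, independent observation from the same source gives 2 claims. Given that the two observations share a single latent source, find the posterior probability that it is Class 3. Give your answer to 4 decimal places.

0.0801

Apply Bayes' rule: the posterior for each component is proportional to its prior times its likelihood at x.
Since both observations come from the same component, the likelihood for component k is f_k(x₁)·f_k(x₂).
  p_1 = [0.00994062] × [0.256516] = 0.00254992
  p_2 = [0.123449] × [0.0618124] = 0.0076307
  p_3 = [0.129782] × [0.0543552] = 0.00705433
Multiply by the mixture weights:
  w_1·p_1 = 0.63 × 0.00254992 = 0.00160645
  w_2·p_2 = 0.32 × 0.0076307 = 0.00244182
  w_3·p_3 = 0.05 × 0.00705433 = 0.000352717
Sum: 0.00160645 + 0.00244182 + 0.000352717 = 0.00440099
P(Class 3 | x) ≈ 0.0801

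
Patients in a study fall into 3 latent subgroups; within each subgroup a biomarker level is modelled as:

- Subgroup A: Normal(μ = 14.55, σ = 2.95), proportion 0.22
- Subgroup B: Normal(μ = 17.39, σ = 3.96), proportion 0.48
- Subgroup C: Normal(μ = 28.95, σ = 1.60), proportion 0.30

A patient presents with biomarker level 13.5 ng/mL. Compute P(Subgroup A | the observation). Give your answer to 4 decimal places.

The responsibility of component k is π_k f_k(x) divided by Σ_j π_j f_j(x).
Component likelihoods at x = 13.5 ng/mL:
  f_A = (1/(2.95·√(2π)))·exp(−(13.5−14.55)²/(2·2.95²)) = 0.135235·exp(-0.06334) = 0.126934
  f_B = (1/(3.96·√(2π)))·exp(−(13.5−17.39)²/(2·3.96²)) = 0.100743·exp(-0.48248) = 0.0621837
  f_C = (1/(1.60·√(2π)))·exp(−(13.5−28.95)²/(2·1.60²)) = 0.249339·exp(-46.62158) = 1.41024e-21
Prior × likelihood for each component:
  π_A·f_A = 0.22 × 0.126934 = 0.0279255
  π_B·f_B = 0.48 × 0.0621837 = 0.0298482
  π_C·f_C = 0.30 × 1.41024e-21 = 4.23073e-22
Marginal: 0.0279255 + 0.0298482 + 4.23073e-22 = 0.0577737
So the posterior for Subgroup A is 0.0279255 / 0.0577737 ≈ 0.4834.

0.4834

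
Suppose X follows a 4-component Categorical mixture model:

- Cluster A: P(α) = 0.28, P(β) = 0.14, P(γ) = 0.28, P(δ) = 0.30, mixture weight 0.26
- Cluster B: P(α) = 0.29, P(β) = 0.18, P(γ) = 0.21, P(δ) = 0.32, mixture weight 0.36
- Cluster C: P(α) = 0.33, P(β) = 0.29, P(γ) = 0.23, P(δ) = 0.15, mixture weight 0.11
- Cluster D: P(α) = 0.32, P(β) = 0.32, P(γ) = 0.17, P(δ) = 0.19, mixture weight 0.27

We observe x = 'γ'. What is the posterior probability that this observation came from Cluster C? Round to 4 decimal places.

0.1152

The responsibility of component k is π_k f_k(x) divided by Σ_j π_j f_j(x).
Evaluate each component's likelihood at the observed value:
  L_A = 0.28
  L_B = 0.21
  L_C = 0.23
  L_D = 0.17
Weight by the priors:
  π_A·L_A = 0.26 × 0.28 = 0.0728
  π_B·L_B = 0.36 × 0.21 = 0.0756
  π_C·L_C = 0.11 × 0.23 = 0.0253
  π_D·L_D = 0.27 × 0.17 = 0.0459
Denominator: 0.0728 + 0.0756 + 0.0253 + 0.0459 = 0.2196
Responsibility of Cluster C: 0.0253 / 0.2196 ≈ 0.1152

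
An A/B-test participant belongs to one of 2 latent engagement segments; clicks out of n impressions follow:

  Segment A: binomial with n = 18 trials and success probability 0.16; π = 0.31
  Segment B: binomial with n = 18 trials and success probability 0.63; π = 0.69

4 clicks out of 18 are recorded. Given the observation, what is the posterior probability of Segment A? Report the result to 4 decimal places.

0.9945

By Bayes' theorem, P(k | x) = π_k f_k(x) / Σ_j π_j f_j(x).
Evaluate each component's likelihood at the observed value:
  L_A = C(18,4)·0.16^4·0.84^14 = 3060·0.00065536·0.0870783 = 0.174627
  L_B = C(18,4)·0.63^4·0.37^14 = 3060·0.15753·9.01206e-07 = 0.000434418
Weight by the priors:
  π_A·L_A = 0.31 × 0.174627 = 0.0541344
  π_B·L_B = 0.69 × 0.000434418 = 0.000299748
Sum: 0.0541344 + 0.000299748 = 0.0544341
So the posterior for Segment A is 0.0541344 / 0.0544341 ≈ 0.9945.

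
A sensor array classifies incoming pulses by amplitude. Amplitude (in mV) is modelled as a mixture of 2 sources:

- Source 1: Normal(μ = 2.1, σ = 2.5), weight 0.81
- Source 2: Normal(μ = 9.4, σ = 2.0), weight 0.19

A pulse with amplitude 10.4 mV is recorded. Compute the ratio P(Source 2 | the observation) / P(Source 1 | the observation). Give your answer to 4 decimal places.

64.0288

The posterior odds equal the prior odds times the likelihood ratio: (P(Z=i)/P(Z=j))·(f_i(x)/f_j(x)).
Component likelihoods at x = 10.4 mV:
  L_1 = 0.000644891
  L_2 = 0.176033
Odds = (0.19/0.81) × (0.176033/0.000644891) = 0.234568 × 272.965 ≈ 64.0288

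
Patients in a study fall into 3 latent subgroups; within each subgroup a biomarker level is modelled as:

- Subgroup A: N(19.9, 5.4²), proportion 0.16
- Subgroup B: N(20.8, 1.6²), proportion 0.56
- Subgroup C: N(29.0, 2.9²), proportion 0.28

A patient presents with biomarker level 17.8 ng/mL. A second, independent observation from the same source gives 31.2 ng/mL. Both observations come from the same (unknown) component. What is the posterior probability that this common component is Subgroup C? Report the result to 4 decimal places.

0.0247

P(component k | x) = w_k·f_k(x) / marginal(x), where marginal(x) = Σ_j w_j·f_j(x).
Since both observations come from the same component, the likelihood for component k is f_k(x₁)·f_k(x₂).
  f_A = [0.0684977] × [0.00827258] = 0.000566653
  f_B = [0.0429914] × [1.66847e-10] = 7.173e-12
  f_C = [7.93662e-05] × [0.103167] = 8.18801e-06
Unnormalised posteriors:
  w_A·f_A = 0.16 × 0.000566653 = 9.06644e-05
  w_B·f_B = 0.56 × 7.173e-12 = 4.01688e-12
  w_C·f_C = 0.28 × 8.18801e-06 = 2.29264e-06
Marginal: 9.06644e-05 + 4.01688e-12 + 2.29264e-06 = 9.29571e-05
So the posterior for Subgroup C is 2.29264e-06 / 9.29571e-05 ≈ 0.0247.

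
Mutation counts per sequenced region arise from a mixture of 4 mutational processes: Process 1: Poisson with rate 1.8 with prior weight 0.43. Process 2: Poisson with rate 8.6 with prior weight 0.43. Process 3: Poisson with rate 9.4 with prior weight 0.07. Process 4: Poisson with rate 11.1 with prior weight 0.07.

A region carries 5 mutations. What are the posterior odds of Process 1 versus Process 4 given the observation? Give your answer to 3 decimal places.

The posterior odds equal the prior odds times the likelihood ratio: (π_i/π_j)·(f_i(x)/f_j(x)).
Evaluate each component's likelihood at the observed value:
  L_1 = 0.0260286
  L_2 = 0.0721736
  L_3 = 0.0505929
  L_4 = 0.021221
Odds = (0.43/0.07) × (0.0260286/0.021221) = 6.14286 × 1.22655 ≈ 7.535

7.535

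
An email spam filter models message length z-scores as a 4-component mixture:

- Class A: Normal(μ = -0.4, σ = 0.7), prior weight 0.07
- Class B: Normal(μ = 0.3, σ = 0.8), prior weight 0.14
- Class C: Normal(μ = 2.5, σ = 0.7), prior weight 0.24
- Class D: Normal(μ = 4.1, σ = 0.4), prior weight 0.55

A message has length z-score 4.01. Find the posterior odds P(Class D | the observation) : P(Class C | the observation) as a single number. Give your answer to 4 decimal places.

The posterior odds equal the prior odds times the likelihood ratio: (π_i/π_j)·(f_i(x)/f_j(x)).
Component likelihoods at x = 4.01:
  p_A = 1.37163e-09
  p_B = 1.06601e-05
  p_C = 0.0556376
  p_D = 0.972427
Odds = (0.55/0.24) × (0.972427/0.0556376) = 2.29167 × 17.4779 ≈ 40.0535

40.0535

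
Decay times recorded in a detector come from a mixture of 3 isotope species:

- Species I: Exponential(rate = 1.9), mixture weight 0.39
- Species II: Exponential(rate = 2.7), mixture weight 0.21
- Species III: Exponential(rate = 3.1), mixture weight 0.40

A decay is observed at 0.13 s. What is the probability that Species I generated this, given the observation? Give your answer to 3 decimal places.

Posterior ∝ prior × likelihood, so P(k | x) ∝ π_k f_k(x); normalise over all components.
Component likelihoods at x = 0.13 s:
  L_I = 1.48417
  L_II = 1.90076
  L_III = 2.07177
Multiply by the mixture weights:
  π_I·L_I = 0.39 × 1.48417 = 0.578825
  π_II·L_II = 0.21 × 1.90076 = 0.399159
  π_III·L_III = 0.40 × 2.07177 = 0.828707
Marginal: 0.578825 + 0.399159 + 0.828707 = 1.80669
Responsibility of Species I: 0.578825 / 1.80669 ≈ 0.320

0.320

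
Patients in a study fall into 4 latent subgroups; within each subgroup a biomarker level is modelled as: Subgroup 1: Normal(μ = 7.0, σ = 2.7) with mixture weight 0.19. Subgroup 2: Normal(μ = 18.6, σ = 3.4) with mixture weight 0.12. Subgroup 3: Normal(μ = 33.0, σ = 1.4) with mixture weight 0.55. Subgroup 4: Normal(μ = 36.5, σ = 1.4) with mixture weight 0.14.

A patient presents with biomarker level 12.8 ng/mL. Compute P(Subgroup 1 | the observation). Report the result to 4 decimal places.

Posterior ∝ prior × likelihood, so P(k | x) ∝ π_k f_k(x); normalise over all components.
Normal densities:
  p_1 = 0.0147066
  p_2 = 0.0273858
  p_3 = 1.77122e-46
  p_4 = 1.68066e-63
Weight by the priors:
  π_1·p_1 = 0.19 × 0.0147066 = 0.00279425
  π_2·p_2 = 0.12 × 0.0273858 = 0.00328629
  π_3·p_3 = 0.55 × 1.77122e-46 = 9.74169e-47
  π_4·p_4 = 0.14 × 1.68066e-63 = 2.35292e-64
Evidence: 0.00279425 + 0.00328629 + 9.74169e-47 + 2.35292e-64 = 0.00608054
P(Subgroup 1 | x) = 0.00279425 / 0.00608054 ≈ 0.4595

0.4595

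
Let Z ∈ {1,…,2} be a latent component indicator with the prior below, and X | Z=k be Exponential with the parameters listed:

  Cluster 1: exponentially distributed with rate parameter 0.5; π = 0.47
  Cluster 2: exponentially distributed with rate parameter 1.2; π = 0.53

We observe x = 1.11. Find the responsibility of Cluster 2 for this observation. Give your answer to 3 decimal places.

The responsibility of component k is w_k f_k(x) divided by Σ_j w_j f_j(x).
Component likelihoods at x = 1.11:
  p_1 = 0.287036
  p_2 = 0.316739
Prior × likelihood for each component:
  w_1·p_1 = 0.47 × 0.287036 = 0.134907
  w_2·p_2 = 0.53 × 0.316739 = 0.167871
Sum: 0.134907 + 0.167871 = 0.302778
P(Cluster 2 | x) ≈ 0.554

0.554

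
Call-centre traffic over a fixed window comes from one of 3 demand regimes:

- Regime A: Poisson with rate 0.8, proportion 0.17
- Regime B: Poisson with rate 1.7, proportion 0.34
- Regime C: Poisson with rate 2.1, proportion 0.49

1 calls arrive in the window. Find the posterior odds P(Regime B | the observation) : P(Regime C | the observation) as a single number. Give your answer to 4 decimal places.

Only the two components matter; the odds are (π_i f_i(x)) / (π_j f_j(x)).
Component likelihoods at x = 1 calls:
  f_A = e^(−0.8)·0.8^1/1! = 0.359463
  f_B = e^(−1.7)·1.7^1/1! = 0.310562
  f_C = e^(−2.1)·2.1^1/1! = 0.257158
Odds = (0.34/0.49) × (0.310562/0.257158) = 0.693878 × 1.20767 ≈ 0.8380

0.8380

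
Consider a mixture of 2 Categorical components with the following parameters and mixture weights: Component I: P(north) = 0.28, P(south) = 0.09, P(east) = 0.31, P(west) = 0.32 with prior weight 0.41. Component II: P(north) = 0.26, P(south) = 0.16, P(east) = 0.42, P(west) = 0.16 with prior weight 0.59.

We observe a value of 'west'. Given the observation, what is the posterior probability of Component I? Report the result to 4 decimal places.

0.5816

P(component k | x) = P(Z=k)·f_k(x) / marginal(x), where marginal(x) = Σ_j P(Z=j)·f_j(x).
Component likelihoods at x = 'west':
  p_I = P(west | comp) = 0.32
  p_II = P(west | comp) = 0.16
Unnormalised posteriors:
  P(Z=I)·p_I = 0.41 × 0.32 = 0.1312
  P(Z=II)·p_II = 0.59 × 0.16 = 0.0944
Denominator: 0.1312 + 0.0944 = 0.2256
P(Component I | x) ≈ 0.5816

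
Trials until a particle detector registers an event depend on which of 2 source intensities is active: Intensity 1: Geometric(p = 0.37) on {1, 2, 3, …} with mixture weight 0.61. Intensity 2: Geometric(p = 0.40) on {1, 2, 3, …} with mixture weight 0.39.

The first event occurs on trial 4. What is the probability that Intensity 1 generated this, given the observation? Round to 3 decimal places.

Apply Bayes' rule: the posterior for each component is proportional to its prior times its likelihood at x.
Evaluate each component's likelihood at the observed value:
  p_1 = 0.37·(1−0.37)^3 = 0.37·0.250047 = 0.0925174
  p_2 = 0.40·(1−0.40)^3 = 0.40·0.216 = 0.0864
Multiply by the mixture weights:
  π_1·p_1 = 0.61 × 0.0925174 = 0.0564356
  π_2·p_2 = 0.39 × 0.0864 = 0.033696
Evidence: 0.0564356 + 0.033696 = 0.0901316
P(Intensity 1 | 4) = 0.0564356 / 0.0901316 ≈ 0.626

0.626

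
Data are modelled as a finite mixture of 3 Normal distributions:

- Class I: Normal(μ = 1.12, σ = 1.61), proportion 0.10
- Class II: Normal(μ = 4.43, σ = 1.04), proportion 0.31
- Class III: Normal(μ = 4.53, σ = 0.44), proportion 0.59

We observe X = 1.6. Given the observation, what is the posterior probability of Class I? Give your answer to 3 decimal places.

0.890

Posterior ∝ prior × likelihood, so P(k | x) ∝ π_k f_k(x); normalise over all components.
Evaluate each component's likelihood at the observed value:
  f_I = (1/(1.61·√(2π)))·exp(−(1.6−1.12)²/(2·1.61²)) = 0.247790·exp(-0.04444) = 0.237019
  f_II = (1/(1.04·√(2π)))·exp(−(1.6−4.43)²/(2·1.04²)) = 0.383598·exp(-3.70234) = 0.00946175
  f_III = (1/(0.44·√(2π)))·exp(−(1.6−4.53)²/(2·0.44²)) = 0.906687·exp(-22.17175) = 2.13005e-10
Multiply by the mixture weights:
  π_I·f_I = 0.10 × 0.237019 = 0.0237019
  π_II·f_II = 0.31 × 0.00946175 = 0.00293314
  π_III·f_III = 0.59 × 2.13005e-10 = 1.25673e-10
Evidence: 0.0237019 + 0.00293314 + 1.25673e-10 = 0.026635
P(Class I | the observation) = 0.0237019 / 0.026635 ≈ 0.890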